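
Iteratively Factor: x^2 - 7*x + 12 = (x - 4)*(x - 3)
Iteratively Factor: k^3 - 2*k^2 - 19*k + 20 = (k + 4)*(k^2 - 6*k + 5) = (k - 5)*(k + 4)*(k - 1)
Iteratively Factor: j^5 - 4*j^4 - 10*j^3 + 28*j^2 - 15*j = (j - 1)*(j^4 - 3*j^3 - 13*j^2 + 15*j) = (j - 1)^2*(j^3 - 2*j^2 - 15*j) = (j - 1)^2*(j + 3)*(j^2 - 5*j) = (j - 5)*(j - 1)^2*(j + 3)*(j)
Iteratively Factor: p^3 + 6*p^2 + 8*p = (p)*(p^2 + 6*p + 8) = p*(p + 2)*(p + 4)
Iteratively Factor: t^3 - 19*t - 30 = (t + 2)*(t^2 - 2*t - 15) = (t - 5)*(t + 2)*(t + 3)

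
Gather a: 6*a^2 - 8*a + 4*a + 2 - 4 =6*a^2 - 4*a - 2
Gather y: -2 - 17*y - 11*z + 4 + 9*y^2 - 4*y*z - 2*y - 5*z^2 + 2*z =9*y^2 + y*(-4*z - 19) - 5*z^2 - 9*z + 2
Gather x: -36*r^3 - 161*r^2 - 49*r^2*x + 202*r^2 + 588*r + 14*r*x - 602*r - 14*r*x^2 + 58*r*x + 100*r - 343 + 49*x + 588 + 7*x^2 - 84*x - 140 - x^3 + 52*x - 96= -36*r^3 + 41*r^2 + 86*r - x^3 + x^2*(7 - 14*r) + x*(-49*r^2 + 72*r + 17) + 9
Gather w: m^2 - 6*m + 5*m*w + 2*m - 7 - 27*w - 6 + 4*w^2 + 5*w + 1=m^2 - 4*m + 4*w^2 + w*(5*m - 22) - 12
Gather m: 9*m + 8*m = 17*m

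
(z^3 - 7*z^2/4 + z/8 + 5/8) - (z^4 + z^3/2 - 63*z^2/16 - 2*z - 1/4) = -z^4 + z^3/2 + 35*z^2/16 + 17*z/8 + 7/8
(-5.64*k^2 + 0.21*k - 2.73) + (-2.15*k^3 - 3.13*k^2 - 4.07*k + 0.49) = -2.15*k^3 - 8.77*k^2 - 3.86*k - 2.24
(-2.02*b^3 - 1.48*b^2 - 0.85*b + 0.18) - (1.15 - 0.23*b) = -2.02*b^3 - 1.48*b^2 - 0.62*b - 0.97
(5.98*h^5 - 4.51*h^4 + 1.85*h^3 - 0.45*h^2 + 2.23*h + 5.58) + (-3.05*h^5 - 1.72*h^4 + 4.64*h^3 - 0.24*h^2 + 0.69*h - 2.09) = 2.93*h^5 - 6.23*h^4 + 6.49*h^3 - 0.69*h^2 + 2.92*h + 3.49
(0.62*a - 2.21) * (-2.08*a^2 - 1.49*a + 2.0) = -1.2896*a^3 + 3.673*a^2 + 4.5329*a - 4.42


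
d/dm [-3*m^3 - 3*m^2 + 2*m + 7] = -9*m^2 - 6*m + 2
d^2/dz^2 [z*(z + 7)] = 2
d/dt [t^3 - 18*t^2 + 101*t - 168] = 3*t^2 - 36*t + 101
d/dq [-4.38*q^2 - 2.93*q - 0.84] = -8.76*q - 2.93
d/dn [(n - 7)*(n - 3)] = 2*n - 10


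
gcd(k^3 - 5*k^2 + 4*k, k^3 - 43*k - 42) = 1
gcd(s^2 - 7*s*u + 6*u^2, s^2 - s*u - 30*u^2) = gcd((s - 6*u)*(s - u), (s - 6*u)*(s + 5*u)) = s - 6*u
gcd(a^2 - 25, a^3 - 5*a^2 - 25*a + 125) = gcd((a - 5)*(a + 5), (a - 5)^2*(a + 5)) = a^2 - 25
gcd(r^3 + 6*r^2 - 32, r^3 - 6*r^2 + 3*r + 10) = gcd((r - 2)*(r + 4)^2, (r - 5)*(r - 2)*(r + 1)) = r - 2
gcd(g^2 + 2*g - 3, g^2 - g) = g - 1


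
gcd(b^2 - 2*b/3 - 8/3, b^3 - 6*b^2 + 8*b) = b - 2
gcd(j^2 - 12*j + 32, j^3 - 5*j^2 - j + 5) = 1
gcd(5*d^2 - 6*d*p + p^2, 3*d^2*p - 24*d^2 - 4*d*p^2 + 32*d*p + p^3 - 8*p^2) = -d + p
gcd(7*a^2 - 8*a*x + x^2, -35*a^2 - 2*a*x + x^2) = -7*a + x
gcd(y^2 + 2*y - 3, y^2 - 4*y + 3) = y - 1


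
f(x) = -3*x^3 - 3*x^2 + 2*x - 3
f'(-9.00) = -673.00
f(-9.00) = 1923.00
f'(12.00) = -1366.00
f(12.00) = -5595.00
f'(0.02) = 1.88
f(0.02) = -2.96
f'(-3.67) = -97.20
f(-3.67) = 97.55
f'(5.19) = -271.56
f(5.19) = -492.82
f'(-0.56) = 2.54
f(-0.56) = -4.53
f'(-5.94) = -279.91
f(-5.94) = 508.02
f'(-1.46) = -8.42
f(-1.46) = -2.98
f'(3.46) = -126.50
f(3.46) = -156.26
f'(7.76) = -586.52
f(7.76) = -1570.00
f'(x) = -9*x^2 - 6*x + 2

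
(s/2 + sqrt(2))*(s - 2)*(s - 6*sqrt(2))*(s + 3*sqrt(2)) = s^4/2 - s^3 - sqrt(2)*s^3/2 - 24*s^2 + sqrt(2)*s^2 - 36*sqrt(2)*s + 48*s + 72*sqrt(2)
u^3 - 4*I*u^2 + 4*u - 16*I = (u - 4*I)*(u - 2*I)*(u + 2*I)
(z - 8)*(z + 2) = z^2 - 6*z - 16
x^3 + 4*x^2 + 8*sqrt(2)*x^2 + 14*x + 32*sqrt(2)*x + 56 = (x + 4)*(x + sqrt(2))*(x + 7*sqrt(2))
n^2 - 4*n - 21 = (n - 7)*(n + 3)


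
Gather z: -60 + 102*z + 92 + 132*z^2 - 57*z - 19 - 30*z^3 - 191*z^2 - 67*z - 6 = -30*z^3 - 59*z^2 - 22*z + 7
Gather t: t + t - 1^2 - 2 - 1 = 2*t - 4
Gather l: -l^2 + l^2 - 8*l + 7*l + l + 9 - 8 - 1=0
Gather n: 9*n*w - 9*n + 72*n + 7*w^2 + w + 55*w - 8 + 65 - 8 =n*(9*w + 63) + 7*w^2 + 56*w + 49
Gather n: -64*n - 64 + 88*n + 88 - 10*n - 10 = 14*n + 14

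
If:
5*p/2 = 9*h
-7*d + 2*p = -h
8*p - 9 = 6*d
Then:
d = 123/254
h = 105/254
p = 189/127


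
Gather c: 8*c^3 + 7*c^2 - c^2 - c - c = 8*c^3 + 6*c^2 - 2*c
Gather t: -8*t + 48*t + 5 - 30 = 40*t - 25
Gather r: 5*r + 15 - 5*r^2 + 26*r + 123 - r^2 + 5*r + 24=-6*r^2 + 36*r + 162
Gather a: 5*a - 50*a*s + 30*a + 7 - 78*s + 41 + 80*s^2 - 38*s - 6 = a*(35 - 50*s) + 80*s^2 - 116*s + 42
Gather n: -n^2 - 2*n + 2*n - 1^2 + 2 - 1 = -n^2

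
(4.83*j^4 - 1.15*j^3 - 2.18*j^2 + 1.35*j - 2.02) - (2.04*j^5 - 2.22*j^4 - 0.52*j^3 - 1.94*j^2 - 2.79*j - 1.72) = -2.04*j^5 + 7.05*j^4 - 0.63*j^3 - 0.24*j^2 + 4.14*j - 0.3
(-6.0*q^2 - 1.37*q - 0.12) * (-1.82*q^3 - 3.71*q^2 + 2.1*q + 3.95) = 10.92*q^5 + 24.7534*q^4 - 7.2989*q^3 - 26.1318*q^2 - 5.6635*q - 0.474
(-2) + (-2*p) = -2*p - 2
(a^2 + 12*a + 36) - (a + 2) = a^2 + 11*a + 34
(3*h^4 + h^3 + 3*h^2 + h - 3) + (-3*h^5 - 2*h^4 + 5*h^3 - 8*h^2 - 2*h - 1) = -3*h^5 + h^4 + 6*h^3 - 5*h^2 - h - 4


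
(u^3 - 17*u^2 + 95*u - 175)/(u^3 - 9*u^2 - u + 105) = (u - 5)/(u + 3)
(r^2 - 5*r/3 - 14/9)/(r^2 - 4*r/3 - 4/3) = (r - 7/3)/(r - 2)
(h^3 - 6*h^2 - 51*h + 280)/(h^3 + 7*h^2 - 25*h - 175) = (h - 8)/(h + 5)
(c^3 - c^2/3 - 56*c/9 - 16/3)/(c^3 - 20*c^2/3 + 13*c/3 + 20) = (c + 4/3)/(c - 5)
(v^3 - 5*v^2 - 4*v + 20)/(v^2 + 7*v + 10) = (v^2 - 7*v + 10)/(v + 5)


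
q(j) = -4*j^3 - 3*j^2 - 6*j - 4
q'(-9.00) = -924.00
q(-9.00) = 2723.00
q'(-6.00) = -402.00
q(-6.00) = 788.00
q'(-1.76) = -32.61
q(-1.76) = 19.07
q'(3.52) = -175.80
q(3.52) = -236.75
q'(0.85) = -19.77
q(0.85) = -13.72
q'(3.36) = -161.64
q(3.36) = -209.76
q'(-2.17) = -49.49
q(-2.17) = 35.77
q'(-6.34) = -450.31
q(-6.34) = 932.81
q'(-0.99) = -11.82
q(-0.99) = 2.88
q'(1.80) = -55.68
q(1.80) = -47.85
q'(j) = -12*j^2 - 6*j - 6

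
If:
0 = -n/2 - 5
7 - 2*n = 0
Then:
No Solution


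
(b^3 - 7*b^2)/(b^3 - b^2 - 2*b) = b*(7 - b)/(-b^2 + b + 2)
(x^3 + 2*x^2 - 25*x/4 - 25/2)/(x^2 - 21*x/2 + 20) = (x^2 + 9*x/2 + 5)/(x - 8)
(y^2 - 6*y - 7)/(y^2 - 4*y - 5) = (y - 7)/(y - 5)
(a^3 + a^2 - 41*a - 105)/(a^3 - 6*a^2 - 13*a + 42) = (a + 5)/(a - 2)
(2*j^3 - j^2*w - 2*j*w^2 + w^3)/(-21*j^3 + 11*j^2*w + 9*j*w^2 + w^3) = (-2*j^2 - j*w + w^2)/(21*j^2 + 10*j*w + w^2)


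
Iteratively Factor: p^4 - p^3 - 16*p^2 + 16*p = (p - 1)*(p^3 - 16*p) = p*(p - 1)*(p^2 - 16) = p*(p - 1)*(p + 4)*(p - 4)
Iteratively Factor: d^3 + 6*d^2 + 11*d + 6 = (d + 2)*(d^2 + 4*d + 3) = (d + 1)*(d + 2)*(d + 3)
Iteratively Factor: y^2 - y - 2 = (y - 2)*(y + 1)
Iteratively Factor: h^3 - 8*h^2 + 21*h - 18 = (h - 2)*(h^2 - 6*h + 9) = (h - 3)*(h - 2)*(h - 3)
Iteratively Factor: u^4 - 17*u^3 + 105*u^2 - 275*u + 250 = (u - 5)*(u^3 - 12*u^2 + 45*u - 50) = (u - 5)^2*(u^2 - 7*u + 10) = (u - 5)^3*(u - 2)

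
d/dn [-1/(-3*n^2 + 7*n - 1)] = (7 - 6*n)/(3*n^2 - 7*n + 1)^2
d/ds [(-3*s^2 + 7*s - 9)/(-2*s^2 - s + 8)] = (17*s^2 - 84*s + 47)/(4*s^4 + 4*s^3 - 31*s^2 - 16*s + 64)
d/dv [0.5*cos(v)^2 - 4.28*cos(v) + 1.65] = (4.28 - 1.0*cos(v))*sin(v)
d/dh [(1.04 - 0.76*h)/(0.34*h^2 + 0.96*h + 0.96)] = (0.2584*h^2 - 0.7072*h - 1.728)/(0.1156*h^4 + 0.6528*h^3 + 1.5744*h^2 + 1.8432*h + 0.9216)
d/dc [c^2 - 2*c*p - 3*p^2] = 2*c - 2*p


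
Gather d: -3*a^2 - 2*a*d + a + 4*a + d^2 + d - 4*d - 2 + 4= -3*a^2 + 5*a + d^2 + d*(-2*a - 3) + 2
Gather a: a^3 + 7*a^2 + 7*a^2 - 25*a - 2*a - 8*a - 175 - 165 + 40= a^3 + 14*a^2 - 35*a - 300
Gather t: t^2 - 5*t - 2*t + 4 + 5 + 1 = t^2 - 7*t + 10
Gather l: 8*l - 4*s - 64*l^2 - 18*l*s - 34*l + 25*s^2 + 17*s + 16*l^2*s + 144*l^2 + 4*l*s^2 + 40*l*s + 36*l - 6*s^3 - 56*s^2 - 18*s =l^2*(16*s + 80) + l*(4*s^2 + 22*s + 10) - 6*s^3 - 31*s^2 - 5*s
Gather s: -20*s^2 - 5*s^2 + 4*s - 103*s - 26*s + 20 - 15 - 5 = -25*s^2 - 125*s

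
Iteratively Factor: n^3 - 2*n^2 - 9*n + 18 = (n + 3)*(n^2 - 5*n + 6) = (n - 3)*(n + 3)*(n - 2)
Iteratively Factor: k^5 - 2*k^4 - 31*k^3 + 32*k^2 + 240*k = (k + 3)*(k^4 - 5*k^3 - 16*k^2 + 80*k) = (k - 4)*(k + 3)*(k^3 - k^2 - 20*k) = (k - 5)*(k - 4)*(k + 3)*(k^2 + 4*k) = k*(k - 5)*(k - 4)*(k + 3)*(k + 4)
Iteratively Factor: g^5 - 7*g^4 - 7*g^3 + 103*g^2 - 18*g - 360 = (g + 2)*(g^4 - 9*g^3 + 11*g^2 + 81*g - 180) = (g + 2)*(g + 3)*(g^3 - 12*g^2 + 47*g - 60) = (g - 4)*(g + 2)*(g + 3)*(g^2 - 8*g + 15) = (g - 5)*(g - 4)*(g + 2)*(g + 3)*(g - 3)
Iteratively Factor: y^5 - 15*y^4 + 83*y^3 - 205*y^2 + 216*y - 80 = (y - 4)*(y^4 - 11*y^3 + 39*y^2 - 49*y + 20) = (y - 4)*(y - 1)*(y^3 - 10*y^2 + 29*y - 20) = (y - 5)*(y - 4)*(y - 1)*(y^2 - 5*y + 4) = (y - 5)*(y - 4)^2*(y - 1)*(y - 1)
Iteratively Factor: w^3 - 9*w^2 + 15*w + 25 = (w + 1)*(w^2 - 10*w + 25) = (w - 5)*(w + 1)*(w - 5)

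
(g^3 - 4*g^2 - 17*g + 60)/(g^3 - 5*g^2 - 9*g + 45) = (g + 4)/(g + 3)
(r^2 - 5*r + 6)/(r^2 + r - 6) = (r - 3)/(r + 3)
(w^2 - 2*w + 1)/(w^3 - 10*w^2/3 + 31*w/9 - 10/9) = 9*(w - 1)/(9*w^2 - 21*w + 10)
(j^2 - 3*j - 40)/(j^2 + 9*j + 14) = (j^2 - 3*j - 40)/(j^2 + 9*j + 14)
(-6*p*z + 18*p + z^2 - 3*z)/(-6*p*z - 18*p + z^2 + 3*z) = (z - 3)/(z + 3)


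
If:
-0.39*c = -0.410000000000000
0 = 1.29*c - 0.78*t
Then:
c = 1.05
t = 1.74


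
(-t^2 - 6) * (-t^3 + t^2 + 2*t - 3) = t^5 - t^4 + 4*t^3 - 3*t^2 - 12*t + 18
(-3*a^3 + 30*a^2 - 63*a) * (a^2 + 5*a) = -3*a^5 + 15*a^4 + 87*a^3 - 315*a^2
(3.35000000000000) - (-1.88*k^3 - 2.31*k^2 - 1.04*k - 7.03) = 1.88*k^3 + 2.31*k^2 + 1.04*k + 10.38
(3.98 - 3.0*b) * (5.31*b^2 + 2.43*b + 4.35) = -15.93*b^3 + 13.8438*b^2 - 3.3786*b + 17.313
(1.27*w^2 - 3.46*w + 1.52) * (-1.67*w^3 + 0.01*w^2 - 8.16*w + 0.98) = -2.1209*w^5 + 5.7909*w^4 - 12.9362*w^3 + 29.4934*w^2 - 15.794*w + 1.4896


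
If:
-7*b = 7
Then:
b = -1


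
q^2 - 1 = (q - 1)*(q + 1)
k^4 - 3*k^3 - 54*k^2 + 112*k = k*(k - 8)*(k - 2)*(k + 7)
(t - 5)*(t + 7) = t^2 + 2*t - 35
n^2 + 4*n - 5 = (n - 1)*(n + 5)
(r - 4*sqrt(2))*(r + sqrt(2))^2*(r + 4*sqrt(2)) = r^4 + 2*sqrt(2)*r^3 - 30*r^2 - 64*sqrt(2)*r - 64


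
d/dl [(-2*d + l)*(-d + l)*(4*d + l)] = -10*d^2 + 2*d*l + 3*l^2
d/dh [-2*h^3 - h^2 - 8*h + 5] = -6*h^2 - 2*h - 8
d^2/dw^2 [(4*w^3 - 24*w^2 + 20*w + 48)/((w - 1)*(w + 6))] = 48*(11*w^3 - 27*w^2 + 63*w + 51)/(w^6 + 15*w^5 + 57*w^4 - 55*w^3 - 342*w^2 + 540*w - 216)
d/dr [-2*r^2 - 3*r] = -4*r - 3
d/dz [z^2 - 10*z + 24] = 2*z - 10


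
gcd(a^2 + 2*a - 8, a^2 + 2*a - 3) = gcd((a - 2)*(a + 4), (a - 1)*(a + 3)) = 1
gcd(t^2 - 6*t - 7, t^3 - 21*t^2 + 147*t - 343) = t - 7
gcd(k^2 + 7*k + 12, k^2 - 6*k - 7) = 1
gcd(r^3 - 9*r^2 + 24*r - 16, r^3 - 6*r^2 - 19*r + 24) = r - 1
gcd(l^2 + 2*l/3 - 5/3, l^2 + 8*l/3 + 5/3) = l + 5/3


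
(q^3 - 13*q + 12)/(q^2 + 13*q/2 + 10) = 2*(q^2 - 4*q + 3)/(2*q + 5)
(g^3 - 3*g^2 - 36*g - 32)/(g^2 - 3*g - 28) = (g^2 - 7*g - 8)/(g - 7)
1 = 1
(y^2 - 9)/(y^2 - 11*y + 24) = (y + 3)/(y - 8)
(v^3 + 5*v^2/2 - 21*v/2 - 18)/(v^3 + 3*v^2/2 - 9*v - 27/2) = (v + 4)/(v + 3)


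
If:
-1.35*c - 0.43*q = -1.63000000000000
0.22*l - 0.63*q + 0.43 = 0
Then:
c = 1.20740740740741 - 0.318518518518519*q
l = 2.86363636363636*q - 1.95454545454545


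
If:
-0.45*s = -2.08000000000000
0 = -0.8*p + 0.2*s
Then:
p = 1.16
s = 4.62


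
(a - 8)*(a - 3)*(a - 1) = a^3 - 12*a^2 + 35*a - 24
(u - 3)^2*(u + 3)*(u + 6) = u^4 + 3*u^3 - 27*u^2 - 27*u + 162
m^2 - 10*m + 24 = (m - 6)*(m - 4)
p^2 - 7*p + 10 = (p - 5)*(p - 2)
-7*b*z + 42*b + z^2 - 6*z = (-7*b + z)*(z - 6)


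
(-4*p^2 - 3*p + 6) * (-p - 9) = 4*p^3 + 39*p^2 + 21*p - 54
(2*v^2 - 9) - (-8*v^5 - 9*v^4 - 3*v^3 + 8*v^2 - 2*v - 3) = 8*v^5 + 9*v^4 + 3*v^3 - 6*v^2 + 2*v - 6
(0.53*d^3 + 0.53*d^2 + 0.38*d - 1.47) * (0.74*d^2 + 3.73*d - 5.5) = 0.3922*d^5 + 2.3691*d^4 - 0.6569*d^3 - 2.5854*d^2 - 7.5731*d + 8.085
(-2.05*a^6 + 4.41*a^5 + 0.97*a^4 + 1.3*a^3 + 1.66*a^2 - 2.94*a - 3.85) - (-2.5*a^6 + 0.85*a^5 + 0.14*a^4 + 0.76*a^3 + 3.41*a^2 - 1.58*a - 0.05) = 0.45*a^6 + 3.56*a^5 + 0.83*a^4 + 0.54*a^3 - 1.75*a^2 - 1.36*a - 3.8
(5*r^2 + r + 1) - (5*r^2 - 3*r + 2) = 4*r - 1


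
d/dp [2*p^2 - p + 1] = 4*p - 1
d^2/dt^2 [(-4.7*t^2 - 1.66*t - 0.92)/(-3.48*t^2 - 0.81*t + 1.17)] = (5.6843418860808e-14*t^4 + 13.709808*t^3 + 181.668528*t^2 + 56.112912*t + 24.712992)/(42.144192*t^6 + 29.428272*t^5 - 35.65782*t^4 - 19.256535*t^3 + 11.988405*t^2 + 3.326427*t - 1.601613)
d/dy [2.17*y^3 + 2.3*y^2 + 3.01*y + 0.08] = 6.51*y^2 + 4.6*y + 3.01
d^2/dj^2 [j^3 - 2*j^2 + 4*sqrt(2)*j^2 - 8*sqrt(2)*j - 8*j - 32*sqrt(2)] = 6*j - 4 + 8*sqrt(2)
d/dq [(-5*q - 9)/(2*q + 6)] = -3/(q^2 + 6*q + 9)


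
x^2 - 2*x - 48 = (x - 8)*(x + 6)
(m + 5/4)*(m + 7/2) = m^2 + 19*m/4 + 35/8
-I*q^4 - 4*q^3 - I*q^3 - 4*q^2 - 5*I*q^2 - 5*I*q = q*(q - 5*I)*(q + I)*(-I*q - I)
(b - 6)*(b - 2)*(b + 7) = b^3 - b^2 - 44*b + 84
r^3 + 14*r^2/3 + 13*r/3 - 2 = (r - 1/3)*(r + 2)*(r + 3)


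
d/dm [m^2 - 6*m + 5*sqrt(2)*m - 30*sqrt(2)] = 2*m - 6 + 5*sqrt(2)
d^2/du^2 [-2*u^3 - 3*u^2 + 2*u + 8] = -12*u - 6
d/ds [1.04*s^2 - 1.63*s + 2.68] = 2.08*s - 1.63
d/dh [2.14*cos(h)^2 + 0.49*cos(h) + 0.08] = -(4.28*cos(h) + 0.49)*sin(h)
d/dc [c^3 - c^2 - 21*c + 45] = 3*c^2 - 2*c - 21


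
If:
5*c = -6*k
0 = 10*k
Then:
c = 0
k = 0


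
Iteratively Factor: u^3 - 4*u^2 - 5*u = (u + 1)*(u^2 - 5*u) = (u - 5)*(u + 1)*(u)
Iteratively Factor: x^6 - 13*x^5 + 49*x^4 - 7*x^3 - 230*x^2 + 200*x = (x + 2)*(x^5 - 15*x^4 + 79*x^3 - 165*x^2 + 100*x) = (x - 1)*(x + 2)*(x^4 - 14*x^3 + 65*x^2 - 100*x) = (x - 4)*(x - 1)*(x + 2)*(x^3 - 10*x^2 + 25*x) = (x - 5)*(x - 4)*(x - 1)*(x + 2)*(x^2 - 5*x) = x*(x - 5)*(x - 4)*(x - 1)*(x + 2)*(x - 5)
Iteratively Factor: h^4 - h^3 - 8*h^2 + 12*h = (h)*(h^3 - h^2 - 8*h + 12) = h*(h + 3)*(h^2 - 4*h + 4) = h*(h - 2)*(h + 3)*(h - 2)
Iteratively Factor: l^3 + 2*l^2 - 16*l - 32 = (l + 2)*(l^2 - 16) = (l - 4)*(l + 2)*(l + 4)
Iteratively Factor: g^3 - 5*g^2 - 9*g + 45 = (g - 5)*(g^2 - 9) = (g - 5)*(g - 3)*(g + 3)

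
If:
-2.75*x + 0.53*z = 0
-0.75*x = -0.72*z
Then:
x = 0.00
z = 0.00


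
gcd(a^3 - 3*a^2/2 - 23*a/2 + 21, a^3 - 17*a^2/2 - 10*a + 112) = a + 7/2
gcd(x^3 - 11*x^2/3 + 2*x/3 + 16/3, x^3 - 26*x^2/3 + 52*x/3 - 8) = x - 2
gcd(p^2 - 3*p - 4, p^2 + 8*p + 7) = p + 1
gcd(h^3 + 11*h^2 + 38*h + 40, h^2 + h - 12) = h + 4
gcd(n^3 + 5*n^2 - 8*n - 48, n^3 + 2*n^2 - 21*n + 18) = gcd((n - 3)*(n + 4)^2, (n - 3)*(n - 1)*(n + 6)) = n - 3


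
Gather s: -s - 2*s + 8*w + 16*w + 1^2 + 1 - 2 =-3*s + 24*w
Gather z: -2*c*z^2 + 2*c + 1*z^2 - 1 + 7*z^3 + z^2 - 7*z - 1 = 2*c + 7*z^3 + z^2*(2 - 2*c) - 7*z - 2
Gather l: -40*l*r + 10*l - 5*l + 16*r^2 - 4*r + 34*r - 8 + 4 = l*(5 - 40*r) + 16*r^2 + 30*r - 4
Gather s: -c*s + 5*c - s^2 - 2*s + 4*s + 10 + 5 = 5*c - s^2 + s*(2 - c) + 15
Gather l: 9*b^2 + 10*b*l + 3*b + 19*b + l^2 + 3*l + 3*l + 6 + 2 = 9*b^2 + 22*b + l^2 + l*(10*b + 6) + 8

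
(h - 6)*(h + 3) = h^2 - 3*h - 18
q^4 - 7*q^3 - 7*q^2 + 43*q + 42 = (q - 7)*(q - 3)*(q + 1)*(q + 2)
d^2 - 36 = (d - 6)*(d + 6)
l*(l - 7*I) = l^2 - 7*I*l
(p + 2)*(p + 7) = p^2 + 9*p + 14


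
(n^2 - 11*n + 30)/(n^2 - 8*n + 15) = (n - 6)/(n - 3)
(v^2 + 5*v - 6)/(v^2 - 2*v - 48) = (v - 1)/(v - 8)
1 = 1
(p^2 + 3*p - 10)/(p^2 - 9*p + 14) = (p + 5)/(p - 7)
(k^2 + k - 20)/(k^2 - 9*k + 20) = (k + 5)/(k - 5)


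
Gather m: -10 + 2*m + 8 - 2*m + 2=0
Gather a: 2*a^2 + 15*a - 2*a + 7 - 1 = 2*a^2 + 13*a + 6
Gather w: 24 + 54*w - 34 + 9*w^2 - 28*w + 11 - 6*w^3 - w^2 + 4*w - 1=-6*w^3 + 8*w^2 + 30*w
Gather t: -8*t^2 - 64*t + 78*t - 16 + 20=-8*t^2 + 14*t + 4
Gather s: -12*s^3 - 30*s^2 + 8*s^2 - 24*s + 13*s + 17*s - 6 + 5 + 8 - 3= -12*s^3 - 22*s^2 + 6*s + 4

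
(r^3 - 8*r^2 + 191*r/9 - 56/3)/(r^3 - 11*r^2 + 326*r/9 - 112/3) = (r - 3)/(r - 6)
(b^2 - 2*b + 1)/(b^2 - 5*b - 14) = (-b^2 + 2*b - 1)/(-b^2 + 5*b + 14)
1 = 1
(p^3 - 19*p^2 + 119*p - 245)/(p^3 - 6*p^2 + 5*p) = (p^2 - 14*p + 49)/(p*(p - 1))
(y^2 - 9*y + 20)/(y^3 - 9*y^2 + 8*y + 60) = (y - 4)/(y^2 - 4*y - 12)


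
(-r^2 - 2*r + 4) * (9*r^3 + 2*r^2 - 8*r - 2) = -9*r^5 - 20*r^4 + 40*r^3 + 26*r^2 - 28*r - 8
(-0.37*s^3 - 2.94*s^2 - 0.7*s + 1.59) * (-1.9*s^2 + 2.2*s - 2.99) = 0.703*s^5 + 4.772*s^4 - 4.0317*s^3 + 4.2296*s^2 + 5.591*s - 4.7541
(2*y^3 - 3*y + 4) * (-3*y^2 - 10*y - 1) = -6*y^5 - 20*y^4 + 7*y^3 + 18*y^2 - 37*y - 4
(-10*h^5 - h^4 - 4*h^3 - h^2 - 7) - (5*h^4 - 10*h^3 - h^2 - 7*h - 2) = -10*h^5 - 6*h^4 + 6*h^3 + 7*h - 5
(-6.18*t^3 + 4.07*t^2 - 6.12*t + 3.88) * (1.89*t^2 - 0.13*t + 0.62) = -11.6802*t^5 + 8.4957*t^4 - 15.9275*t^3 + 10.6522*t^2 - 4.2988*t + 2.4056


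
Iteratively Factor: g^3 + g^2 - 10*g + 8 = (g + 4)*(g^2 - 3*g + 2) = (g - 2)*(g + 4)*(g - 1)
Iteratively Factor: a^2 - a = (a - 1)*(a)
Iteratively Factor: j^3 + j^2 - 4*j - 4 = (j - 2)*(j^2 + 3*j + 2) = (j - 2)*(j + 1)*(j + 2)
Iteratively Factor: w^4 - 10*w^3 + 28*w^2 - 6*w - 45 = (w - 3)*(w^3 - 7*w^2 + 7*w + 15) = (w - 5)*(w - 3)*(w^2 - 2*w - 3) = (w - 5)*(w - 3)^2*(w + 1)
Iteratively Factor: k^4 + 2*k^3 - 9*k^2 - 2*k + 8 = (k + 4)*(k^3 - 2*k^2 - k + 2) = (k - 2)*(k + 4)*(k^2 - 1) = (k - 2)*(k - 1)*(k + 4)*(k + 1)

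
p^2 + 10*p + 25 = (p + 5)^2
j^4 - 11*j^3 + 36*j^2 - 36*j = j*(j - 6)*(j - 3)*(j - 2)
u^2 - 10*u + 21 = (u - 7)*(u - 3)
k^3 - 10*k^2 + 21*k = k*(k - 7)*(k - 3)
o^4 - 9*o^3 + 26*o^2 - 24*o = o*(o - 4)*(o - 3)*(o - 2)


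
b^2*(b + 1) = b^3 + b^2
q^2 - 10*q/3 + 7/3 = (q - 7/3)*(q - 1)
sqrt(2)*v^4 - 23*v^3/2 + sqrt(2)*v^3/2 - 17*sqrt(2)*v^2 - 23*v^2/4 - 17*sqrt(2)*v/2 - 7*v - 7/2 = (v + 1/2)*(v - 7*sqrt(2))*(v + sqrt(2))*(sqrt(2)*v + 1/2)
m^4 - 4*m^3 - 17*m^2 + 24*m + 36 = (m - 6)*(m - 2)*(m + 1)*(m + 3)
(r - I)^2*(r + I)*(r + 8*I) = r^4 + 7*I*r^3 + 9*r^2 + 7*I*r + 8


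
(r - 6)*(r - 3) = r^2 - 9*r + 18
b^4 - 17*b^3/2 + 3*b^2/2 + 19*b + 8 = (b - 8)*(b - 2)*(sqrt(2)*b/2 + sqrt(2)/2)*(sqrt(2)*b + sqrt(2)/2)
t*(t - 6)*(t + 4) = t^3 - 2*t^2 - 24*t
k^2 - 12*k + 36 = (k - 6)^2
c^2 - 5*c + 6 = (c - 3)*(c - 2)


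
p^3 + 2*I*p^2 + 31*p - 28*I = (p - 4*I)*(p - I)*(p + 7*I)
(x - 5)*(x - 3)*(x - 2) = x^3 - 10*x^2 + 31*x - 30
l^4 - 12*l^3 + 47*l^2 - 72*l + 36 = (l - 6)*(l - 3)*(l - 2)*(l - 1)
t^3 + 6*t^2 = t^2*(t + 6)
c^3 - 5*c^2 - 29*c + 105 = (c - 7)*(c - 3)*(c + 5)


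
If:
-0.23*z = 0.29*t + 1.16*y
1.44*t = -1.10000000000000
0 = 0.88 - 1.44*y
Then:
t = -0.76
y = 0.61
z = -2.12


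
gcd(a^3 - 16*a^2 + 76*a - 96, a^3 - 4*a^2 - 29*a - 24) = a - 8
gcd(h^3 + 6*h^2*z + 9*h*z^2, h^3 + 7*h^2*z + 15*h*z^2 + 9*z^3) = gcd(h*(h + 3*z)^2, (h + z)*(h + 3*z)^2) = h^2 + 6*h*z + 9*z^2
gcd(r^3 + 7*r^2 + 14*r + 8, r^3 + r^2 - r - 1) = r + 1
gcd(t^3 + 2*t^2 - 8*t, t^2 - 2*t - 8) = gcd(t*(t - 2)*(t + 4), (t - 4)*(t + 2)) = 1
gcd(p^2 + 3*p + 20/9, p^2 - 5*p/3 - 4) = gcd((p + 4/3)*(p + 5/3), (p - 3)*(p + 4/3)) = p + 4/3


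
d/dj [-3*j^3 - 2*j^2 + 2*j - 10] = -9*j^2 - 4*j + 2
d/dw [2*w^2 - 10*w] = 4*w - 10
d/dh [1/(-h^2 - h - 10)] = (2*h + 1)/(h^2 + h + 10)^2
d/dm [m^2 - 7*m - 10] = 2*m - 7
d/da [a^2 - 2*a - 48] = 2*a - 2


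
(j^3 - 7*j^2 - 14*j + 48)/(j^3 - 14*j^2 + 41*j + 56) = (j^2 + j - 6)/(j^2 - 6*j - 7)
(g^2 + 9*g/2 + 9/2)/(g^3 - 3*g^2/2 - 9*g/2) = (g + 3)/(g*(g - 3))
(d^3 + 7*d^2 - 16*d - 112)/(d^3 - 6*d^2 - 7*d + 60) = (d^2 + 11*d + 28)/(d^2 - 2*d - 15)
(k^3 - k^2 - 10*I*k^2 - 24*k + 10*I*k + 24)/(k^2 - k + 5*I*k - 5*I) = (k^2 - 10*I*k - 24)/(k + 5*I)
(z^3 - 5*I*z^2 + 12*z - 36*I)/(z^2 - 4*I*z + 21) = (z^2 - 8*I*z - 12)/(z - 7*I)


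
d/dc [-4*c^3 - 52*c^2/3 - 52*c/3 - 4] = -12*c^2 - 104*c/3 - 52/3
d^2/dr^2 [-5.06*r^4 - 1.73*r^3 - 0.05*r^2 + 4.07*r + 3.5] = -60.72*r^2 - 10.38*r - 0.1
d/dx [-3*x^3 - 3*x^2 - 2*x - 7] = -9*x^2 - 6*x - 2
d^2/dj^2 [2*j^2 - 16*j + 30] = 4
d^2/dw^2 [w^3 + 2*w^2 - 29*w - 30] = 6*w + 4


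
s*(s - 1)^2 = s^3 - 2*s^2 + s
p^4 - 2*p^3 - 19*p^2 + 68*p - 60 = (p - 3)*(p - 2)^2*(p + 5)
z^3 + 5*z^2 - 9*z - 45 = (z - 3)*(z + 3)*(z + 5)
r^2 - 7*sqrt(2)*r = r*(r - 7*sqrt(2))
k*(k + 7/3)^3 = k^4 + 7*k^3 + 49*k^2/3 + 343*k/27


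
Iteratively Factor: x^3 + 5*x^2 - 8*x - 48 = (x + 4)*(x^2 + x - 12) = (x + 4)^2*(x - 3)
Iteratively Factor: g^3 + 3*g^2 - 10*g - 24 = (g + 4)*(g^2 - g - 6) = (g + 2)*(g + 4)*(g - 3)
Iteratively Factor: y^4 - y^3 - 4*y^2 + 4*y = (y - 2)*(y^3 + y^2 - 2*y) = y*(y - 2)*(y^2 + y - 2) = y*(y - 2)*(y + 2)*(y - 1)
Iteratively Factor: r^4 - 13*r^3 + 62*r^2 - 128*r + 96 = (r - 4)*(r^3 - 9*r^2 + 26*r - 24) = (r - 4)^2*(r^2 - 5*r + 6) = (r - 4)^2*(r - 2)*(r - 3)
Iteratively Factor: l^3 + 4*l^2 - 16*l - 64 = (l + 4)*(l^2 - 16) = (l + 4)^2*(l - 4)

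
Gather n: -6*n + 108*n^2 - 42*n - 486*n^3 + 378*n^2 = -486*n^3 + 486*n^2 - 48*n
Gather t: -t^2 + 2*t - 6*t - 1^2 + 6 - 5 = -t^2 - 4*t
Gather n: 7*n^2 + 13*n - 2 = 7*n^2 + 13*n - 2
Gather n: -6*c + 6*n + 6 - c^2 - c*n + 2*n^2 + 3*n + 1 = -c^2 - 6*c + 2*n^2 + n*(9 - c) + 7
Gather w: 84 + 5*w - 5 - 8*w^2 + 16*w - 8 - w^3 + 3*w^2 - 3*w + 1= -w^3 - 5*w^2 + 18*w + 72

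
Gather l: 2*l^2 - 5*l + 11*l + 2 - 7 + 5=2*l^2 + 6*l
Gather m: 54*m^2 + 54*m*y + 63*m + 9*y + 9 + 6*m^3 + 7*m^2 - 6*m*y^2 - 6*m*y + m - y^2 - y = 6*m^3 + 61*m^2 + m*(-6*y^2 + 48*y + 64) - y^2 + 8*y + 9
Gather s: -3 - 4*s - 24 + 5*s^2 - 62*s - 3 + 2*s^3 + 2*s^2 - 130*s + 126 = 2*s^3 + 7*s^2 - 196*s + 96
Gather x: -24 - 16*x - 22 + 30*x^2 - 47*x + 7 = 30*x^2 - 63*x - 39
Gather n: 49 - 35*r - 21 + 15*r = 28 - 20*r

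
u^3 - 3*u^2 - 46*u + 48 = (u - 8)*(u - 1)*(u + 6)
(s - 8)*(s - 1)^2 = s^3 - 10*s^2 + 17*s - 8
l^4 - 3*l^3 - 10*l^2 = l^2*(l - 5)*(l + 2)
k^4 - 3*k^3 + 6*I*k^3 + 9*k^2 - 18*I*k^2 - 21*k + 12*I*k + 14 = (k - 2)*(k - 1)*(k - I)*(k + 7*I)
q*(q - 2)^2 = q^3 - 4*q^2 + 4*q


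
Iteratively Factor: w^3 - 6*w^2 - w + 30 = (w - 3)*(w^2 - 3*w - 10) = (w - 5)*(w - 3)*(w + 2)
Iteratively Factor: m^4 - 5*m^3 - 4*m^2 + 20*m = (m)*(m^3 - 5*m^2 - 4*m + 20) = m*(m + 2)*(m^2 - 7*m + 10) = m*(m - 5)*(m + 2)*(m - 2)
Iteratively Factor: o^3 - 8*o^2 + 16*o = (o - 4)*(o^2 - 4*o) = o*(o - 4)*(o - 4)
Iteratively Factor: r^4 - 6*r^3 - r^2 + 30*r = (r - 5)*(r^3 - r^2 - 6*r) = (r - 5)*(r + 2)*(r^2 - 3*r) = (r - 5)*(r - 3)*(r + 2)*(r)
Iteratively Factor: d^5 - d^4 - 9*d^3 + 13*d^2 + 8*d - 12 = (d - 2)*(d^4 + d^3 - 7*d^2 - d + 6) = (d - 2)*(d + 1)*(d^3 - 7*d + 6) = (d - 2)*(d - 1)*(d + 1)*(d^2 + d - 6) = (d - 2)^2*(d - 1)*(d + 1)*(d + 3)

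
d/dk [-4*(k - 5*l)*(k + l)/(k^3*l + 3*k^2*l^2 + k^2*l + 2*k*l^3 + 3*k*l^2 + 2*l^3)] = 4*(k^2 - 10*k*l - 10*l^2 - 7*l)/(l*(k^4 + 4*k^3*l + 2*k^3 + 4*k^2*l^2 + 8*k^2*l + k^2 + 8*k*l^2 + 4*k*l + 4*l^2))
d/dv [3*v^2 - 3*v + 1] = 6*v - 3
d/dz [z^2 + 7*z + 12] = 2*z + 7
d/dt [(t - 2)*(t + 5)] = 2*t + 3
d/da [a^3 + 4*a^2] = a*(3*a + 8)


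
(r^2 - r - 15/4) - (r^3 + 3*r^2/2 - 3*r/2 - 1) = -r^3 - r^2/2 + r/2 - 11/4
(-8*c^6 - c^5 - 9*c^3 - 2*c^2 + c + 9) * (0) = 0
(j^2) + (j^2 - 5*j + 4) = 2*j^2 - 5*j + 4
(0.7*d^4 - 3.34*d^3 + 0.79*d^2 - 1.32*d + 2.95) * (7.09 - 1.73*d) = -1.211*d^5 + 10.7412*d^4 - 25.0473*d^3 + 7.8847*d^2 - 14.4623*d + 20.9155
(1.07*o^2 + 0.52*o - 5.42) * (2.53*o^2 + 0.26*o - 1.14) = 2.7071*o^4 + 1.5938*o^3 - 14.7972*o^2 - 2.002*o + 6.1788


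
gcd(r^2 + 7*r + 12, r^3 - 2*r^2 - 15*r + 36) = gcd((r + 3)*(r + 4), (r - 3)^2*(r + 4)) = r + 4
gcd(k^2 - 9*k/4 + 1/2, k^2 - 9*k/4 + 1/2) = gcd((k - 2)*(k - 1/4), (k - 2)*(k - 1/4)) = k^2 - 9*k/4 + 1/2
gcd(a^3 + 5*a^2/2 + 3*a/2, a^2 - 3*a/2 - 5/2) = a + 1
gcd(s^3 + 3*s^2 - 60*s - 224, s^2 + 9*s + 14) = s + 7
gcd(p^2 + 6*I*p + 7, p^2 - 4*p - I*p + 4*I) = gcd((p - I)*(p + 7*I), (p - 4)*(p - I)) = p - I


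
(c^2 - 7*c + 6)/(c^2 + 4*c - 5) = (c - 6)/(c + 5)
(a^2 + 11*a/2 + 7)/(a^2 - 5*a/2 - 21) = (a + 2)/(a - 6)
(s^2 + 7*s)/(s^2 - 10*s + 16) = s*(s + 7)/(s^2 - 10*s + 16)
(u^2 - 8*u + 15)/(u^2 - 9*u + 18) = (u - 5)/(u - 6)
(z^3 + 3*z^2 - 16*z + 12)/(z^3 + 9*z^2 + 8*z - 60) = (z - 1)/(z + 5)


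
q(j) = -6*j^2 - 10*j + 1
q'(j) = -12*j - 10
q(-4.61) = -80.41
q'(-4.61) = 45.32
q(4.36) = -156.66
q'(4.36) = -62.32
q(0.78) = -10.45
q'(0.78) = -19.36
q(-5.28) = -113.47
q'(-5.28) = 53.36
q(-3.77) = -46.58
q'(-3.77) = 35.24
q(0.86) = -12.04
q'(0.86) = -20.32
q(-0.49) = 4.46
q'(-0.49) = -4.12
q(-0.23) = 2.98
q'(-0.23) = -7.24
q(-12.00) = -743.00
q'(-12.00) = 134.00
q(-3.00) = -23.00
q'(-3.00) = 26.00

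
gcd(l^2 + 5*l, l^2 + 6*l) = l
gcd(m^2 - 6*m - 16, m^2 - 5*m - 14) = m + 2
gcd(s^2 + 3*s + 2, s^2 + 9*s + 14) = s + 2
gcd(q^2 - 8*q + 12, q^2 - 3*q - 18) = q - 6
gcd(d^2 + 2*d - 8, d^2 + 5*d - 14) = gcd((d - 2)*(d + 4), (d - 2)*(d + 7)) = d - 2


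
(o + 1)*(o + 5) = o^2 + 6*o + 5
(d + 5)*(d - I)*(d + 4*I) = d^3 + 5*d^2 + 3*I*d^2 + 4*d + 15*I*d + 20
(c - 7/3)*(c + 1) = c^2 - 4*c/3 - 7/3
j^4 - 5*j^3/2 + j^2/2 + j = j*(j - 2)*(j - 1)*(j + 1/2)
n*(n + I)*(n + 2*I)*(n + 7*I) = n^4 + 10*I*n^3 - 23*n^2 - 14*I*n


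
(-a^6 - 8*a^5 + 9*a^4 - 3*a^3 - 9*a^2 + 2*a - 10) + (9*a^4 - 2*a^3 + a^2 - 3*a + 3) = -a^6 - 8*a^5 + 18*a^4 - 5*a^3 - 8*a^2 - a - 7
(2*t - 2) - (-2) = 2*t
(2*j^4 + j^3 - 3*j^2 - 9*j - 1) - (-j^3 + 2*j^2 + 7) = 2*j^4 + 2*j^3 - 5*j^2 - 9*j - 8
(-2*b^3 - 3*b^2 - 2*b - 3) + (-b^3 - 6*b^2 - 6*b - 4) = -3*b^3 - 9*b^2 - 8*b - 7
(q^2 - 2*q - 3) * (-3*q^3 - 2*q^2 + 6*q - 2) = -3*q^5 + 4*q^4 + 19*q^3 - 8*q^2 - 14*q + 6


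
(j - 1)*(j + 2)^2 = j^3 + 3*j^2 - 4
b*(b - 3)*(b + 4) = b^3 + b^2 - 12*b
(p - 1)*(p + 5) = p^2 + 4*p - 5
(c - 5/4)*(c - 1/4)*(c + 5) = c^3 + 7*c^2/2 - 115*c/16 + 25/16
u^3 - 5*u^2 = u^2*(u - 5)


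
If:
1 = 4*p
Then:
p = 1/4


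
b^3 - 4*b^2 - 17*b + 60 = (b - 5)*(b - 3)*(b + 4)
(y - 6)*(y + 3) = y^2 - 3*y - 18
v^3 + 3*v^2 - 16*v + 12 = (v - 2)*(v - 1)*(v + 6)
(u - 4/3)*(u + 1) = u^2 - u/3 - 4/3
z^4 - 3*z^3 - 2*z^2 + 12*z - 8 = (z - 2)^2*(z - 1)*(z + 2)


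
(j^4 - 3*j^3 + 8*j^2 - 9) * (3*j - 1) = 3*j^5 - 10*j^4 + 27*j^3 - 8*j^2 - 27*j + 9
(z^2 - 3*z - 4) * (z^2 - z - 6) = z^4 - 4*z^3 - 7*z^2 + 22*z + 24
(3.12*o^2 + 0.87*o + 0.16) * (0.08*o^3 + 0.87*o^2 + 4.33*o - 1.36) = 0.2496*o^5 + 2.784*o^4 + 14.2793*o^3 - 0.336900000000001*o^2 - 0.4904*o - 0.2176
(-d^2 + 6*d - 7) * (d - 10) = -d^3 + 16*d^2 - 67*d + 70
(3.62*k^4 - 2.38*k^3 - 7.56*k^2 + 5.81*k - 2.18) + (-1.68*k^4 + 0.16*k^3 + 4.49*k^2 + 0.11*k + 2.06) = 1.94*k^4 - 2.22*k^3 - 3.07*k^2 + 5.92*k - 0.12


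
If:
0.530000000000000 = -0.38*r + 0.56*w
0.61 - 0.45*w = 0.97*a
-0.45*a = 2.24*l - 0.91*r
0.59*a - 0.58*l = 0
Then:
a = 0.10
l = 0.10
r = 0.29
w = 1.15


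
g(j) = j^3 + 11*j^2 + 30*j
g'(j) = 3*j^2 + 22*j + 30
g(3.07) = 224.71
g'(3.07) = 125.81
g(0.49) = 17.46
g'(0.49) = 41.50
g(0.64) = 23.97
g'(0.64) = 45.31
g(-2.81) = -19.63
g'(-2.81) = -8.13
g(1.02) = 43.11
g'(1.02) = 55.56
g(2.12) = 122.57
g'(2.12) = 90.12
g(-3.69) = -11.17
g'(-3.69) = -10.33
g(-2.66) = -20.79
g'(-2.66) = -7.29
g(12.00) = 3672.00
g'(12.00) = 726.00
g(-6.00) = 0.00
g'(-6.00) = 6.00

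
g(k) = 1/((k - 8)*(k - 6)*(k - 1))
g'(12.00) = 0.00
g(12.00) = 0.00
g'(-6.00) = 0.00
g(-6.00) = 0.00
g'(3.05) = 0.00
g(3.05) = 0.03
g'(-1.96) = -0.00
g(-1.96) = -0.00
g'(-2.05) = -0.00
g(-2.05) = -0.00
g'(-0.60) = -0.01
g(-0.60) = -0.01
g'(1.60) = -0.08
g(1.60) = 0.06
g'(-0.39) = -0.01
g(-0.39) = -0.01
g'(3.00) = 0.00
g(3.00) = 0.03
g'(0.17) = -0.04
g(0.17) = -0.03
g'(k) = -1/((k - 8)*(k - 6)*(k - 1)^2) - 1/((k - 8)*(k - 6)^2*(k - 1)) - 1/((k - 8)^2*(k - 6)*(k - 1))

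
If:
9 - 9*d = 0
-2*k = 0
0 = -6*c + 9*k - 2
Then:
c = -1/3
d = 1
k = 0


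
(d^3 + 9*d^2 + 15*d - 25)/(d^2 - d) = d + 10 + 25/d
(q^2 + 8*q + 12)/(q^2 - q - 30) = (q^2 + 8*q + 12)/(q^2 - q - 30)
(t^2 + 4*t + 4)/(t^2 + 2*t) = (t + 2)/t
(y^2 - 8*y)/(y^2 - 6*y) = (y - 8)/(y - 6)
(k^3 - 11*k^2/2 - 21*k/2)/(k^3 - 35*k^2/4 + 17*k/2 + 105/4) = 2*k*(2*k + 3)/(4*k^2 - 7*k - 15)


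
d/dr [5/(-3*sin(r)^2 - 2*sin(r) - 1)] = 10*(3*sin(r) + 1)*cos(r)/(3*sin(r)^2 + 2*sin(r) + 1)^2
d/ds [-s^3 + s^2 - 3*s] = -3*s^2 + 2*s - 3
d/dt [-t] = -1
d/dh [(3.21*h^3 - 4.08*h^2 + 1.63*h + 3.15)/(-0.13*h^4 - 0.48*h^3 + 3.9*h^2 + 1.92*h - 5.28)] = (0.4173*h^6 - 1.0608*h^5 + 11.1963*h^4 + 15.5292*h^3 - 60.501*h^2 + 18.5148*h - 14.6544)/(0.0169*h^8 + 0.1248*h^7 - 0.7836*h^6 - 4.2432*h^5 + 14.7396*h^4 + 20.0448*h^3 - 37.4976*h^2 - 20.2752*h + 27.8784)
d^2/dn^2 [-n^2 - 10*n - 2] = -2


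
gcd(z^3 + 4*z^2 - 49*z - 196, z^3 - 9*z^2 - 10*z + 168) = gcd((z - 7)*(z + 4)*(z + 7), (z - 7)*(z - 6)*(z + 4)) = z^2 - 3*z - 28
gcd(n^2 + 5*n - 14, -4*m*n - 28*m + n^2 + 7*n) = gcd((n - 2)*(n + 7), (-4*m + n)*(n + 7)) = n + 7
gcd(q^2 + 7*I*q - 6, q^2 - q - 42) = 1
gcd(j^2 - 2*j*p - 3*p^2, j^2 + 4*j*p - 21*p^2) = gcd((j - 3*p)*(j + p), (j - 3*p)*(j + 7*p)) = -j + 3*p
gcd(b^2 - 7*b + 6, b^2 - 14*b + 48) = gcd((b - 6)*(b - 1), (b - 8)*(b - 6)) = b - 6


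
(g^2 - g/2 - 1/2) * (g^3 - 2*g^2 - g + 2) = g^5 - 5*g^4/2 - g^3/2 + 7*g^2/2 - g/2 - 1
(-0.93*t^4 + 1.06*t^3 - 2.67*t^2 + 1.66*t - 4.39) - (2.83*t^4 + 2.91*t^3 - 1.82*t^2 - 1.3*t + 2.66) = -3.76*t^4 - 1.85*t^3 - 0.85*t^2 + 2.96*t - 7.05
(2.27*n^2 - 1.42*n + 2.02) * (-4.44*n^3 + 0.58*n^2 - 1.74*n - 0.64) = -10.0788*n^5 + 7.6214*n^4 - 13.7422*n^3 + 2.1896*n^2 - 2.606*n - 1.2928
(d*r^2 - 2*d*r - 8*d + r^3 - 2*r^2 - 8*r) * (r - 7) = d*r^3 - 9*d*r^2 + 6*d*r + 56*d + r^4 - 9*r^3 + 6*r^2 + 56*r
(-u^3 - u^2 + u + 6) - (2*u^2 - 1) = -u^3 - 3*u^2 + u + 7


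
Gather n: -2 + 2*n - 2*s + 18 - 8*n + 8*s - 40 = -6*n + 6*s - 24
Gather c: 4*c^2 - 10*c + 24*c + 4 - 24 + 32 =4*c^2 + 14*c + 12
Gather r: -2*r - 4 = -2*r - 4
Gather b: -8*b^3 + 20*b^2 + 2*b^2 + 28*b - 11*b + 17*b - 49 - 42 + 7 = -8*b^3 + 22*b^2 + 34*b - 84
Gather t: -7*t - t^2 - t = -t^2 - 8*t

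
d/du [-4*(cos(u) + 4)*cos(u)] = 8*(cos(u) + 2)*sin(u)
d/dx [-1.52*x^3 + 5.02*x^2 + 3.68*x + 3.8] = -4.56*x^2 + 10.04*x + 3.68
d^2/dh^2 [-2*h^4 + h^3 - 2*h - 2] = 6*h*(1 - 4*h)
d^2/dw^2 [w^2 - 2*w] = 2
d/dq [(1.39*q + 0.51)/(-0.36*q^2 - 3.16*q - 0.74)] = (0.5004*q^2 + 0.3672*q + 0.583)/(0.1296*q^4 + 2.2752*q^3 + 10.5184*q^2 + 4.6768*q + 0.5476)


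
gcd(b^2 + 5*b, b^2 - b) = b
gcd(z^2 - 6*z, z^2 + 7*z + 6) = 1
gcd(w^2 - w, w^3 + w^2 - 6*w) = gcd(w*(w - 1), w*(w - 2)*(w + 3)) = w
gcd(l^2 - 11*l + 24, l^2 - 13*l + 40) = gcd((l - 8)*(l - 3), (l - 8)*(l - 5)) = l - 8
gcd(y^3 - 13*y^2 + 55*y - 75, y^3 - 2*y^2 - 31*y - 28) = 1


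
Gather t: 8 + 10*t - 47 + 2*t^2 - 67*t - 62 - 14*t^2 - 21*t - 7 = -12*t^2 - 78*t - 108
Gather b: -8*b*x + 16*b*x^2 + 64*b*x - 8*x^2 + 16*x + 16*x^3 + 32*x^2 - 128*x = b*(16*x^2 + 56*x) + 16*x^3 + 24*x^2 - 112*x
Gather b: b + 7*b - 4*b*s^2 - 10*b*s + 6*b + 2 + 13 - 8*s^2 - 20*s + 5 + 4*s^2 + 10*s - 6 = b*(-4*s^2 - 10*s + 14) - 4*s^2 - 10*s + 14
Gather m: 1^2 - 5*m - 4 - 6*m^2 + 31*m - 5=-6*m^2 + 26*m - 8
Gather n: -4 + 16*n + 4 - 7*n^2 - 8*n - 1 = -7*n^2 + 8*n - 1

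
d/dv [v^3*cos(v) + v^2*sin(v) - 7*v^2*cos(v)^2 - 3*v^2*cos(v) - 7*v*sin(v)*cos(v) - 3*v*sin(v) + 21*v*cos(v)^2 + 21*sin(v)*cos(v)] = -v^3*sin(v) + 3*v^2*sin(v) + 7*v^2*sin(2*v) + 4*v^2*cos(v) + 2*v*sin(v) - 21*v*sin(2*v) - 9*v*cos(v) - 14*v*cos(2*v) - 7*v - 3*sin(v) - 7*sin(2*v)/2 + 63*cos(2*v)/2 + 21/2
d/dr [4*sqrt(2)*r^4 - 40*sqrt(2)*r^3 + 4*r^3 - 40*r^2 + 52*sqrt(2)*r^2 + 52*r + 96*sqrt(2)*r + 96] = 16*sqrt(2)*r^3 - 120*sqrt(2)*r^2 + 12*r^2 - 80*r + 104*sqrt(2)*r + 52 + 96*sqrt(2)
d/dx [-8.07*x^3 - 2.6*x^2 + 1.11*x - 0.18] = -24.21*x^2 - 5.2*x + 1.11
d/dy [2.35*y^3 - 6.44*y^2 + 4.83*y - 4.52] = 7.05*y^2 - 12.88*y + 4.83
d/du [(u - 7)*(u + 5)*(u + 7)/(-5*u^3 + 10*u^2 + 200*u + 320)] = (7*u^4 - 18*u^3 - 245*u^2 + 1620*u + 6664)/(5*(u^6 - 4*u^5 - 76*u^4 + 32*u^3 + 1856*u^2 + 5120*u + 4096))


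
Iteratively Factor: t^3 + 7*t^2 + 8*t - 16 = (t + 4)*(t^2 + 3*t - 4) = (t - 1)*(t + 4)*(t + 4)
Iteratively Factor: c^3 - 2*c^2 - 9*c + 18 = (c + 3)*(c^2 - 5*c + 6) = (c - 3)*(c + 3)*(c - 2)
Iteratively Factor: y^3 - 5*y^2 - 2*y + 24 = (y - 3)*(y^2 - 2*y - 8) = (y - 3)*(y + 2)*(y - 4)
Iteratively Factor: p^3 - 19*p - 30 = (p + 3)*(p^2 - 3*p - 10) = (p + 2)*(p + 3)*(p - 5)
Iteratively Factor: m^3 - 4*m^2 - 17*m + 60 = (m + 4)*(m^2 - 8*m + 15) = (m - 5)*(m + 4)*(m - 3)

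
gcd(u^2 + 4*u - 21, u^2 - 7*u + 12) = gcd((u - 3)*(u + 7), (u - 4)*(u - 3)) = u - 3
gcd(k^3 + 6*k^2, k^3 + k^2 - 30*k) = k^2 + 6*k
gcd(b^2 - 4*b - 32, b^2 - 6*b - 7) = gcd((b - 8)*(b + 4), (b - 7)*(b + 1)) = 1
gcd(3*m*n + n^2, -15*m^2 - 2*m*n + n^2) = 3*m + n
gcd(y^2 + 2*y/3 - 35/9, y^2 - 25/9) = y - 5/3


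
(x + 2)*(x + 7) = x^2 + 9*x + 14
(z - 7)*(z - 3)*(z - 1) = z^3 - 11*z^2 + 31*z - 21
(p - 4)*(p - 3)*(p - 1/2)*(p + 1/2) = p^4 - 7*p^3 + 47*p^2/4 + 7*p/4 - 3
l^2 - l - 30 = (l - 6)*(l + 5)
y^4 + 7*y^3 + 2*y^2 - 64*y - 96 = (y - 3)*(y + 2)*(y + 4)^2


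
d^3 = d^3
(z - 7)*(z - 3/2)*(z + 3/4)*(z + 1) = z^4 - 27*z^3/4 - 29*z^2/8 + 12*z + 63/8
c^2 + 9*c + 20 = (c + 4)*(c + 5)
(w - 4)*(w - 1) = w^2 - 5*w + 4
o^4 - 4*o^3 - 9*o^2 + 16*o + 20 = (o - 5)*(o - 2)*(o + 1)*(o + 2)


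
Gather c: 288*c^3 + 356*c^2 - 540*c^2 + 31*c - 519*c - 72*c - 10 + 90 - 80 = 288*c^3 - 184*c^2 - 560*c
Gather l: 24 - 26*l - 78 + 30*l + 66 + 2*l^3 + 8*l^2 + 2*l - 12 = 2*l^3 + 8*l^2 + 6*l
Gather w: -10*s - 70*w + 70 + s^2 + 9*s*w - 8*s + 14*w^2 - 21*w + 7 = s^2 - 18*s + 14*w^2 + w*(9*s - 91) + 77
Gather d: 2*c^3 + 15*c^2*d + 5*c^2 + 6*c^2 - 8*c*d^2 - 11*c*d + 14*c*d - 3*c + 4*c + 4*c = 2*c^3 + 11*c^2 - 8*c*d^2 + 5*c + d*(15*c^2 + 3*c)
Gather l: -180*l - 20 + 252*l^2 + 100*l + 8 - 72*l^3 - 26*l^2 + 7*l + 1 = -72*l^3 + 226*l^2 - 73*l - 11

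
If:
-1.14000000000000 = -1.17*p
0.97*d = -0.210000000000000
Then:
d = -0.22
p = 0.97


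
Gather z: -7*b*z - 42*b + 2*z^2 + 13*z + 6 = -42*b + 2*z^2 + z*(13 - 7*b) + 6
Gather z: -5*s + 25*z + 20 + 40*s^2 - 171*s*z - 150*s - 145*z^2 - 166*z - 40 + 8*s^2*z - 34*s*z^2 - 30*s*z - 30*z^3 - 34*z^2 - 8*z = 40*s^2 - 155*s - 30*z^3 + z^2*(-34*s - 179) + z*(8*s^2 - 201*s - 149) - 20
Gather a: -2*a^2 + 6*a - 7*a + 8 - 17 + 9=-2*a^2 - a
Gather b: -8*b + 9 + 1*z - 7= -8*b + z + 2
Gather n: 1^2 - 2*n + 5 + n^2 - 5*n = n^2 - 7*n + 6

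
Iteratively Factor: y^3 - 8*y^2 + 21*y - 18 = (y - 3)*(y^2 - 5*y + 6) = (y - 3)*(y - 2)*(y - 3)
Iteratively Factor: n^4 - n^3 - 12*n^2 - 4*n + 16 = (n - 4)*(n^3 + 3*n^2 - 4) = (n - 4)*(n + 2)*(n^2 + n - 2) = (n - 4)*(n + 2)^2*(n - 1)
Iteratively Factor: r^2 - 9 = (r - 3)*(r + 3)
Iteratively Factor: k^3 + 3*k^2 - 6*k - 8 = (k - 2)*(k^2 + 5*k + 4) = (k - 2)*(k + 4)*(k + 1)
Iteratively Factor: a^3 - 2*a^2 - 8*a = (a - 4)*(a^2 + 2*a) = a*(a - 4)*(a + 2)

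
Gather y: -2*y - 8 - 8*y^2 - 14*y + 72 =-8*y^2 - 16*y + 64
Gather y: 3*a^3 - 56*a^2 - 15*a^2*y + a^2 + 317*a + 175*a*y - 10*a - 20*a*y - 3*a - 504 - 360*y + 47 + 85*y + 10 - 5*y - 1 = 3*a^3 - 55*a^2 + 304*a + y*(-15*a^2 + 155*a - 280) - 448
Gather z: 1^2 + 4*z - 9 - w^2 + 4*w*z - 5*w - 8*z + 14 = -w^2 - 5*w + z*(4*w - 4) + 6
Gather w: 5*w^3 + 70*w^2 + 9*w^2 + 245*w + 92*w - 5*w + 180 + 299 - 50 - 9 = 5*w^3 + 79*w^2 + 332*w + 420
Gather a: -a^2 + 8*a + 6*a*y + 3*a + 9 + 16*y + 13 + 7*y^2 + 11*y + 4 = -a^2 + a*(6*y + 11) + 7*y^2 + 27*y + 26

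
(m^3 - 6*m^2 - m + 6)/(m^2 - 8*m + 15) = (m^3 - 6*m^2 - m + 6)/(m^2 - 8*m + 15)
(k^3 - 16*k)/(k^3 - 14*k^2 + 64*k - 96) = k*(k + 4)/(k^2 - 10*k + 24)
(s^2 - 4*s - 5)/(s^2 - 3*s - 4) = (s - 5)/(s - 4)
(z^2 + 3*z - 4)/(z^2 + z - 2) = (z + 4)/(z + 2)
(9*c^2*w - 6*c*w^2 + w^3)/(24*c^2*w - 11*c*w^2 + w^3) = (-3*c + w)/(-8*c + w)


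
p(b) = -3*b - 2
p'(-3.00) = -3.00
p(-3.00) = 7.00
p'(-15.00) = -3.00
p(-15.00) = 43.00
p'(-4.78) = -3.00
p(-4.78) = 12.34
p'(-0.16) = -3.00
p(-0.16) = -1.52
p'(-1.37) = -3.00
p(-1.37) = 2.11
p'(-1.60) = -3.00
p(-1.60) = 2.80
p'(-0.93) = -3.00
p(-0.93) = 0.79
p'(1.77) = -3.00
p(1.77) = -7.31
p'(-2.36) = -3.00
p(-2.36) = 5.08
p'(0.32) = -3.00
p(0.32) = -2.96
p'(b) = -3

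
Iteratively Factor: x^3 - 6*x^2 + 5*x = (x - 1)*(x^2 - 5*x) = (x - 5)*(x - 1)*(x)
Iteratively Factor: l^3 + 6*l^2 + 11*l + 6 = (l + 3)*(l^2 + 3*l + 2) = (l + 1)*(l + 3)*(l + 2)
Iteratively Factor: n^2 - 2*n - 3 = (n + 1)*(n - 3)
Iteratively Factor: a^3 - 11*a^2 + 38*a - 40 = (a - 2)*(a^2 - 9*a + 20) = (a - 5)*(a - 2)*(a - 4)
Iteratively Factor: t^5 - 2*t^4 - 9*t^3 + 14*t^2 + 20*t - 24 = (t - 2)*(t^4 - 9*t^2 - 4*t + 12) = (t - 3)*(t - 2)*(t^3 + 3*t^2 - 4) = (t - 3)*(t - 2)*(t + 2)*(t^2 + t - 2) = (t - 3)*(t - 2)*(t + 2)^2*(t - 1)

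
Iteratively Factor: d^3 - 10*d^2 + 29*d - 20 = (d - 5)*(d^2 - 5*d + 4) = (d - 5)*(d - 4)*(d - 1)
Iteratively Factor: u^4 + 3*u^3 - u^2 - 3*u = (u + 3)*(u^3 - u) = u*(u + 3)*(u^2 - 1) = u*(u + 1)*(u + 3)*(u - 1)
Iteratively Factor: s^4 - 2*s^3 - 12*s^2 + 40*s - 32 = (s + 4)*(s^3 - 6*s^2 + 12*s - 8) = (s - 2)*(s + 4)*(s^2 - 4*s + 4) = (s - 2)^2*(s + 4)*(s - 2)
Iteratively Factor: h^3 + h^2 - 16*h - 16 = (h + 4)*(h^2 - 3*h - 4) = (h - 4)*(h + 4)*(h + 1)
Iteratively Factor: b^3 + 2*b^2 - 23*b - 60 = (b + 3)*(b^2 - b - 20) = (b - 5)*(b + 3)*(b + 4)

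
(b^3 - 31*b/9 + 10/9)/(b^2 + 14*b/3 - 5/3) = (3*b^2 + b - 10)/(3*(b + 5))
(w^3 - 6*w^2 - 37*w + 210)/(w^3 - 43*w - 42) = (w - 5)/(w + 1)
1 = 1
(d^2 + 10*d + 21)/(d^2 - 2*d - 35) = (d^2 + 10*d + 21)/(d^2 - 2*d - 35)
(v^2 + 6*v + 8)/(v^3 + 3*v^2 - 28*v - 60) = (v + 4)/(v^2 + v - 30)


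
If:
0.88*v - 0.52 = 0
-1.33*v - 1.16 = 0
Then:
No Solution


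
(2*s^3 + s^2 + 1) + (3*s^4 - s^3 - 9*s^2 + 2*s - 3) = 3*s^4 + s^3 - 8*s^2 + 2*s - 2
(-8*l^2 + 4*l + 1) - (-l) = -8*l^2 + 5*l + 1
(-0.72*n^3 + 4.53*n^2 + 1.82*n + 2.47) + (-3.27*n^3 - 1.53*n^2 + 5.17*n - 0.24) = -3.99*n^3 + 3.0*n^2 + 6.99*n + 2.23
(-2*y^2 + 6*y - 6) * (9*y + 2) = -18*y^3 + 50*y^2 - 42*y - 12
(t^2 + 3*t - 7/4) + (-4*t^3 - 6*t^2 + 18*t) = -4*t^3 - 5*t^2 + 21*t - 7/4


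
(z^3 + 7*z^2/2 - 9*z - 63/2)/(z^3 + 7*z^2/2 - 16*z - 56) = (z^2 - 9)/(z^2 - 16)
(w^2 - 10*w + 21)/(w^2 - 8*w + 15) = (w - 7)/(w - 5)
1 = 1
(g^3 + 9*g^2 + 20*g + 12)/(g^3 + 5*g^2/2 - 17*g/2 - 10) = 2*(g^2 + 8*g + 12)/(2*g^2 + 3*g - 20)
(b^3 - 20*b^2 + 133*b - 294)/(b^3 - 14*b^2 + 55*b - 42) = (b - 7)/(b - 1)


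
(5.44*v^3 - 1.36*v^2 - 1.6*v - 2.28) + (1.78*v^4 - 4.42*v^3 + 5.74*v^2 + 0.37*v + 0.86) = 1.78*v^4 + 1.02*v^3 + 4.38*v^2 - 1.23*v - 1.42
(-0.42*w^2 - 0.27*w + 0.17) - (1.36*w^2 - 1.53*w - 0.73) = -1.78*w^2 + 1.26*w + 0.9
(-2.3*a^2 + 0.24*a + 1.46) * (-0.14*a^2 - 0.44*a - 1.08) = 0.322*a^4 + 0.9784*a^3 + 2.174*a^2 - 0.9016*a - 1.5768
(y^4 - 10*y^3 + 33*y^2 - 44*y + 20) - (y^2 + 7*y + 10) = y^4 - 10*y^3 + 32*y^2 - 51*y + 10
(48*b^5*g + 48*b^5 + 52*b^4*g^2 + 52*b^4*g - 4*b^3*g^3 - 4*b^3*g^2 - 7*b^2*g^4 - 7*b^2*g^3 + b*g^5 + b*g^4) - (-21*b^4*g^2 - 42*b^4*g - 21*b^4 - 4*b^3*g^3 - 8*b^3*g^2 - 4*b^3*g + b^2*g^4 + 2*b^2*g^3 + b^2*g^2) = 48*b^5*g + 48*b^5 + 73*b^4*g^2 + 94*b^4*g + 21*b^4 + 4*b^3*g^2 + 4*b^3*g - 8*b^2*g^4 - 9*b^2*g^3 - b^2*g^2 + b*g^5 + b*g^4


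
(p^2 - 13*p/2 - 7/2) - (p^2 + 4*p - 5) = 3/2 - 21*p/2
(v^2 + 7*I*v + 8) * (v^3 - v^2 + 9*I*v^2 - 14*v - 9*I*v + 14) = v^5 - v^4 + 16*I*v^4 - 69*v^3 - 16*I*v^3 + 69*v^2 - 26*I*v^2 - 112*v + 26*I*v + 112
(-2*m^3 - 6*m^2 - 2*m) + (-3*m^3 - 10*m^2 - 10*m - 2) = -5*m^3 - 16*m^2 - 12*m - 2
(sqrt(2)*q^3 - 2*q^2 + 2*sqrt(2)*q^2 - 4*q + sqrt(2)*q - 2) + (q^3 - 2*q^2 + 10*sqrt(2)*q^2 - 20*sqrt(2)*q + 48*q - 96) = q^3 + sqrt(2)*q^3 - 4*q^2 + 12*sqrt(2)*q^2 - 19*sqrt(2)*q + 44*q - 98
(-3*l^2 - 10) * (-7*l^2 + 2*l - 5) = 21*l^4 - 6*l^3 + 85*l^2 - 20*l + 50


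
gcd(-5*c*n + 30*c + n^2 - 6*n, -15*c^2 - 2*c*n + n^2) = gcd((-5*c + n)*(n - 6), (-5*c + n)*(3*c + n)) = 5*c - n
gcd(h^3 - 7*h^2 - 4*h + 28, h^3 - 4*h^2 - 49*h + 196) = h - 7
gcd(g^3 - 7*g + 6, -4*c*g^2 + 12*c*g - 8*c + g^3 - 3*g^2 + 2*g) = g^2 - 3*g + 2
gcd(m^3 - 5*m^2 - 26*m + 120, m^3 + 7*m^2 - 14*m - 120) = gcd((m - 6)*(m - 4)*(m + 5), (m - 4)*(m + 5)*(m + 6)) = m^2 + m - 20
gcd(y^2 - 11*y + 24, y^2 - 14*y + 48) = y - 8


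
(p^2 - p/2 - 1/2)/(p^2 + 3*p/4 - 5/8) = 4*(2*p^2 - p - 1)/(8*p^2 + 6*p - 5)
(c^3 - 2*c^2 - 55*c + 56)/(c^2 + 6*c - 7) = c - 8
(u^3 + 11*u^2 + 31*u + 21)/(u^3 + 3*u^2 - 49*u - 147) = (u + 1)/(u - 7)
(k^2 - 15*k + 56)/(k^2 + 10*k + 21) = (k^2 - 15*k + 56)/(k^2 + 10*k + 21)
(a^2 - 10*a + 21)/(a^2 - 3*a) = (a - 7)/a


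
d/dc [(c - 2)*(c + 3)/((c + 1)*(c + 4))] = 2*(2*c^2 + 10*c + 17)/(c^4 + 10*c^3 + 33*c^2 + 40*c + 16)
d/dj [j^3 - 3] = 3*j^2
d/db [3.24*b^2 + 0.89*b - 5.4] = 6.48*b + 0.89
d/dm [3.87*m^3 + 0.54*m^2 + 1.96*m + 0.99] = 11.61*m^2 + 1.08*m + 1.96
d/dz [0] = 0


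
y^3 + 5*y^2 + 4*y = y*(y + 1)*(y + 4)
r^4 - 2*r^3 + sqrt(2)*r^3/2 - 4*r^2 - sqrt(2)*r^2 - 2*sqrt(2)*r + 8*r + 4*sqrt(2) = (r - 2)^2*(r + 2)*(r + sqrt(2)/2)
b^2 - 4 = (b - 2)*(b + 2)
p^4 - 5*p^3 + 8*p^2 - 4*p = p*(p - 2)^2*(p - 1)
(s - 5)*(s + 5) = s^2 - 25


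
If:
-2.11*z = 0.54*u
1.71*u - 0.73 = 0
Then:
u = 0.43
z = -0.11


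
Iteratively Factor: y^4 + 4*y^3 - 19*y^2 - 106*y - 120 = (y - 5)*(y^3 + 9*y^2 + 26*y + 24) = (y - 5)*(y + 4)*(y^2 + 5*y + 6) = (y - 5)*(y + 3)*(y + 4)*(y + 2)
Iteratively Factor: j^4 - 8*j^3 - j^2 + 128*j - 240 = (j - 5)*(j^3 - 3*j^2 - 16*j + 48) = (j - 5)*(j - 4)*(j^2 + j - 12) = (j - 5)*(j - 4)*(j - 3)*(j + 4)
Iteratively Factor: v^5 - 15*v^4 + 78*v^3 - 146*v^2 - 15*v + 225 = (v - 5)*(v^4 - 10*v^3 + 28*v^2 - 6*v - 45) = (v - 5)*(v - 3)*(v^3 - 7*v^2 + 7*v + 15) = (v - 5)*(v - 3)^2*(v^2 - 4*v - 5) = (v - 5)^2*(v - 3)^2*(v + 1)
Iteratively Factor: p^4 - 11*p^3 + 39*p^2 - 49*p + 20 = (p - 5)*(p^3 - 6*p^2 + 9*p - 4) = (p - 5)*(p - 1)*(p^2 - 5*p + 4) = (p - 5)*(p - 1)^2*(p - 4)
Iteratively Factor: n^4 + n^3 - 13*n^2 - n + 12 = (n + 4)*(n^3 - 3*n^2 - n + 3) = (n - 1)*(n + 4)*(n^2 - 2*n - 3) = (n - 3)*(n - 1)*(n + 4)*(n + 1)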